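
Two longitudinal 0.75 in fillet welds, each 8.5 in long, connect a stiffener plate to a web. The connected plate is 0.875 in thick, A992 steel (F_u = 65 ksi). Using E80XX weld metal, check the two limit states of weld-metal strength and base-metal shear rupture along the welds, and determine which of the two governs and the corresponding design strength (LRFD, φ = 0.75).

φR_n ≈ 325 kips (weld metal governs)

E80XX → F_EXX = 80 ksi.
t_e = 0.707 × 0.75 = 0.5302 in; L = 17 in.
Weld metal: φR_n = 0.75 × 0.6 × 80 × 0.5302 × 17 = 324.5 kips.
Base metal (shear rupture): φR_n = 0.75 × 0.6 × 65 × 0.875 × 17 = 435.1 kips.
Governing: weld metal.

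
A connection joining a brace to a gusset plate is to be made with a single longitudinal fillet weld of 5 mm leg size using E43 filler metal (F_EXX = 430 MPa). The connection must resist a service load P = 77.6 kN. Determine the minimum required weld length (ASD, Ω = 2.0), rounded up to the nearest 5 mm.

L = 175 mm

Throat t_e = 0.707 × 5 = 3.535 mm.
r_n/Ω = (0.6 × 430 × 3.535) / 2.0 = 456 N/mm = 0.456 kN/mm.
L_req = P / (r_n/Ω) = 77.6 / 0.456 = 170.2 mm total.
Round up → use L = 175 mm.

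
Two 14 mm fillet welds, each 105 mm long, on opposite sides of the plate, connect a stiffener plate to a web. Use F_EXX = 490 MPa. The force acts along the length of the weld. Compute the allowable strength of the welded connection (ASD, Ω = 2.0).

R_n/Ω ≈ 306 kN

Effective throat t_e = 0.707 × 14 = 9.898 mm.
Total length L = 210 mm; A_we = 9.898 × 210 = 2079 mm².
F_nw = 0.6 F_EXX = 0.6 × 490 = 294 MPa.
R_n = 294 × 2079 × 10⁻³ = 611.1 kN; R_n/Ω = 611.1/2.0 = 305.6 kN.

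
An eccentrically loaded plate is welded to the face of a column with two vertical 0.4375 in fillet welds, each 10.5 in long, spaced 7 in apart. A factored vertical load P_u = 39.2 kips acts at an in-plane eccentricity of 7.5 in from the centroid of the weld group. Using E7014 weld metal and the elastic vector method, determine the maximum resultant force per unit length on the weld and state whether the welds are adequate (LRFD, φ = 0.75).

f_max ≈ 5.38 kip/in; adequate

E70XX → F_EXX = 70 ksi.
Total weld length L_w = 21 in. Treat welds as unit-width lines.
Polar moment about centroid: J = 2[d³/12 + d(b/2)²] = 2[10.5³/12 + 10.5×3.5²] = 450.2 in³.
Direct shear f_v = P/L_w = 39.2 / 21 = 1.867 kip/in (vertical).
Torsion M = P·e = 39.2 × 7.5 = 294 kip·in.
Critical point at (x, y) = (3.5, 5.25) from centroid. f_tx = M·y/J = 3.429 kip/in; f_ty = M·x/J = 2.286 kip/in.
Resultant f_max = √[f_tx² + (f_v + f_ty)²] = √[3.429² + (1.867 + 2.286)²] = 5.385 kip/in.
Capacity per unit length: φr_n = 0.75 × 0.6 × 70 × (0.707 × 0.4375) = 9.743 kip/in.
5.385 ≤ 9.743 → adequate.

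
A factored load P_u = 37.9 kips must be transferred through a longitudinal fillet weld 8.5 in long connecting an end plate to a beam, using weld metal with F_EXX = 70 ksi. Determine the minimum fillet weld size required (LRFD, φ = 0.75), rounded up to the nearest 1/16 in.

Total weld length L = 8.5 in.
Required throat t_e = P_u / (φ × 0.6 F_EXX × L) = 37.9 / (0.75 × 0.6 × 70 × 8.5) = 0.1415 in.
Required leg w = t_e / 0.707 = 0.2002 in → use 1/4 in.

w = 1/4 in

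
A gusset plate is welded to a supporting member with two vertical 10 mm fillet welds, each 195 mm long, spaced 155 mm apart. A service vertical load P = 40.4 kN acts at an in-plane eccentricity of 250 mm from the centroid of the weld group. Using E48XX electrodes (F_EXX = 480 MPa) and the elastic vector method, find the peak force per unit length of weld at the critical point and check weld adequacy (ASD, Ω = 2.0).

f_max ≈ 424 N/mm; adequate

Total weld length L_w = 390 mm. Treat welds as unit-width lines.
Polar moment about centroid: J = 2[d³/12 + d(b/2)²] = 2[195³/12 + 195×77.5²] = 3578000 mm³.
Direct shear f_v = P/L_w = 40.4×10³ / 390 = 103.6 N/mm (vertical).
Torsion M = P·e = 40.4×10³ × 250 = 10100000 N·mm.
Critical point at (x, y) = (77.5, 97.5) from centroid. f_tx = M·y/J = 275.2 N/mm; f_ty = M·x/J = 218.8 N/mm.
Resultant f_max = √[f_tx² + (f_v + f_ty)²] = √[275.2² + (103.6 + 218.8)²] = 423.8 N/mm.
Capacity per unit length: r_n/Ω = (1/2.0) × 0.6 × 480 × (0.707 × 10) = 1018 N/mm.
423.8 ≤ 1018 → adequate.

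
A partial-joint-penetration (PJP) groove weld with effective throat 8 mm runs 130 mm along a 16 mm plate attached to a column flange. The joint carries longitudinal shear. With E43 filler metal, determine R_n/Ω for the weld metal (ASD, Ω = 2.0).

E43XX → F_EXX = 430 MPa.
Effective throat (given) t_e = 8 mm.
A_we = 8 × 130 = 1040 mm².
F_nw = 0.6 F_EXX = 258 MPa.
R_n/Ω = (258 × 1040) / 2.0 × 10⁻³ = 134.2 kN.

R_n/Ω ≈ 134 kN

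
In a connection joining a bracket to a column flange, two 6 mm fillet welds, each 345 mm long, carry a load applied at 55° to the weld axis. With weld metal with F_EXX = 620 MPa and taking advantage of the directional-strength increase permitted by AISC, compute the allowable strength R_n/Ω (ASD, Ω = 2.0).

t_e = 0.707 × 6 = 4.242 mm; A_we = 4.242 × 690 = 2927 mm².
Directional factor: 1.0 + 0.5 sin^1.5(55°) = 1.371.
F_nw = 0.6 × 620 × 1.371 = 509.9 MPa.
R_n/Ω = (509.9 × 2927) / 2.0 × 10⁻³ = 746.2 kN.

R_n/Ω ≈ 746 kN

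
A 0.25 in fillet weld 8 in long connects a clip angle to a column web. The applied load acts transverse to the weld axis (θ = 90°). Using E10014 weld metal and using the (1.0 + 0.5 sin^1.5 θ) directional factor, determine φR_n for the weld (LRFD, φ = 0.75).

E100XX → F_EXX = 100 ksi.
t_e = 0.707 × 0.25 = 0.1767 in; A_we = 0.1767 × 8 = 1.414 in².
Directional factor: 1.0 + 0.5 sin^1.5(90°) = 1.5.
F_nw = 0.6 × 100 × 1.5 = 90 ksi.
φR_n = 0.75 × 90 × 1.414 = 95.44 kip.

φR_n ≈ 95.4 kip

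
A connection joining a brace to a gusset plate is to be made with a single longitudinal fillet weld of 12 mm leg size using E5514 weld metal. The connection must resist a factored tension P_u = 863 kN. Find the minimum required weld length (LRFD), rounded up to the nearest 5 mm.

E55XX → F_EXX = 550 MPa.
Throat t_e = 0.707 × 12 = 8.484 mm.
φr_n = 0.75 × 0.6 × 550 × 8.484 × 10⁻³ = 2.1 kN/mm.
L_req = P_u / φr_n = 863 / 2.1 = 411 mm total.
Round up → use L = 415 mm.

L = 415 mm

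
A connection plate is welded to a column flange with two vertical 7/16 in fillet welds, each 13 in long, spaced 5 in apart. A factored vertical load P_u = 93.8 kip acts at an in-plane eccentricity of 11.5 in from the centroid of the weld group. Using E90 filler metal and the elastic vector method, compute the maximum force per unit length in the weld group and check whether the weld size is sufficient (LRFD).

E90XX → F_EXX = 90 ksi.
Total weld length L_w = 26 in. Treat welds as unit-width lines.
Polar moment about centroid: J = 2[d³/12 + d(b/2)²] = 2[13³/12 + 13×2.5²] = 528.7 in³.
Direct shear f_v = P/L_w = 93.8 / 26 = 3.608 kip/in (vertical).
Torsion M = P·e = 93.8 × 11.5 = 1078.7 kip·in.
Critical point at (x, y) = (2.5, 6.5) from centroid. f_tx = M·y/J = 13.26 kip/in; f_ty = M·x/J = 5.101 kip/in.
Resultant f_max = √[f_tx² + (f_v + f_ty)²] = √[13.26² + (3.608 + 5.101)²] = 15.87 kip/in.
Capacity per unit length: φr_n = 0.75 × 0.6 × 90 × (0.707 × 0.4375) = 12.53 kip/in.
15.87 > 12.53 → NOT adequate.

f_max ≈ 15.9 kip/in; NOT adequate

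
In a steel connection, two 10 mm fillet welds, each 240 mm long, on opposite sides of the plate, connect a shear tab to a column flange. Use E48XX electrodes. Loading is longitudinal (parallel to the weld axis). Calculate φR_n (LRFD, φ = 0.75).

E48XX → F_EXX = 480 MPa.
Effective throat t_e = 0.707 × 10 = 7.07 mm.
Total length L = 480 mm; A_we = 7.07 × 480 = 3394 mm².
F_nw = 0.6 F_EXX = 0.6 × 480 = 288 MPa.
φR_n = 0.75 × 288 × 3394 × 10⁻³ = 733 kN.

φR_n ≈ 733 kN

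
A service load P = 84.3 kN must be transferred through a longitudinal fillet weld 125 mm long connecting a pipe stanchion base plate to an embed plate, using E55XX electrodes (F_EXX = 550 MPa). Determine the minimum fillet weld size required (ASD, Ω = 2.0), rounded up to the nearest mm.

Total weld length L = 125 mm.
Required throat t_e = P × Ω / (0.6 F_EXX × L) = 84.3 × 2.0 / (0.6 × 550 × 125 × 10⁻³) = 4.087 mm.
Required leg w = t_e / 0.707 = 5.781 mm → use 6 mm.

w = 6 mm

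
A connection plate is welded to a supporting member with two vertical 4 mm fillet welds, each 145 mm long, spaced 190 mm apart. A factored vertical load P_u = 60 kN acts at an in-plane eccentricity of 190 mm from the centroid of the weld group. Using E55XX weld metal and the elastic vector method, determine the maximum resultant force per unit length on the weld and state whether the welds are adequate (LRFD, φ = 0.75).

E55XX → F_EXX = 550 MPa.
Total weld length L_w = 290 mm. Treat welds as unit-width lines.
Polar moment about centroid: J = 2[d³/12 + d(b/2)²] = 2[145³/12 + 145×95²] = 3125000 mm³.
Direct shear f_v = P/L_w = 60×10³ / 290 = 206.9 N/mm (vertical).
Torsion M = P·e = 60×10³ × 190 = 11400000 N·mm.
Critical point at (x, y) = (95, 72.5) from centroid. f_tx = M·y/J = 264.5 N/mm; f_ty = M·x/J = 346.5 N/mm.
Resultant f_max = √[f_tx² + (f_v + f_ty)²] = √[264.5² + (206.9 + 346.5)²] = 613.4 N/mm.
Capacity per unit length: φr_n = 0.75 × 0.6 × 550 × (0.707 × 4) = 699.9 N/mm.
613.4 ≤ 699.9 → adequate.

f_max ≈ 613 N/mm; adequate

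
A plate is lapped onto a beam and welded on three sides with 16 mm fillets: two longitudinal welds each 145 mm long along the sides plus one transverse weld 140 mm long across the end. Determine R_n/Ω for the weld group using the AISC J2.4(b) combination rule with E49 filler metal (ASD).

R_n/Ω ≈ 759 kN

E49XX → F_EXX = 490 MPa.
t_e = 0.707 × 16 = 11.31 mm.
R_nwl = 0.6 × 490 × 11.31 × 290 × 10⁻³ = 964.5 kN (longitudinal, 2 welds).
R_nwt = 0.6 × 490 × 11.31 × 140 × 10⁻³ = 465.6 kN (transverse, base value).
(i) R_nwl + R_nwt = 1430 kN; (ii) 0.85 R_nwl + 1.5 R_nwt = 1518 kN.
R_n = max = 1518 kN [governs: (ii)]; R_n/Ω = 759.1 kN.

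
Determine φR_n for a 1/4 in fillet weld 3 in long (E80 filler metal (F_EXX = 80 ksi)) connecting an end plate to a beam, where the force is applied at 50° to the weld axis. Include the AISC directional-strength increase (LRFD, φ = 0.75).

φR_n ≈ 25.5 kips

t_e = 0.707 × 0.25 = 0.1767 in; A_we = 0.1767 × 3 = 0.5302 in².
Directional factor: 1.0 + 0.5 sin^1.5(50°) = 1.335.
F_nw = 0.6 × 80 × 1.335 = 64.09 ksi.
φR_n = 0.75 × 64.09 × 0.5302 = 25.49 kips.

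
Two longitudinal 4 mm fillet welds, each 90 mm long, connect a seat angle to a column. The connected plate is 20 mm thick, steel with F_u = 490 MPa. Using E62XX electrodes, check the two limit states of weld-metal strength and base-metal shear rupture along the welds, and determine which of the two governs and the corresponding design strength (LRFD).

E62XX → F_EXX = 620 MPa.
t_e = 0.707 × 4 = 2.828 mm; L = 180 mm.
Weld metal: φR_n = 0.75 × 0.6 × 620 × 2.828 × 180 × 10⁻³ = 142 kN.
Base metal (shear rupture): φR_n = 0.75 × 0.6 × 490 × 20 × 180 × 10⁻³ = 793.8 kN.
Governing: weld metal.

φR_n ≈ 142 kN (weld metal governs)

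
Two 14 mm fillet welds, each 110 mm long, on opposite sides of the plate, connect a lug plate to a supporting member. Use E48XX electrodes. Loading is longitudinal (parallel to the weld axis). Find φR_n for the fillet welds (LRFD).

E48XX → F_EXX = 480 MPa.
Effective throat t_e = 0.707 × 14 = 9.898 mm.
Total length L = 220 mm; A_we = 9.898 × 220 = 2178 mm².
F_nw = 0.6 F_EXX = 0.6 × 480 = 288 MPa.
φR_n = 0.75 × 288 × 2178 × 10⁻³ = 470.4 kN.

φR_n ≈ 470 kN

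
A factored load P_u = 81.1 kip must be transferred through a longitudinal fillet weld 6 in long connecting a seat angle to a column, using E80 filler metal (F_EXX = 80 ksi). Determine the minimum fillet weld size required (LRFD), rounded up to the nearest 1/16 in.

Total weld length L = 6 in.
Required throat t_e = P_u / (φ × 0.6 F_EXX × L) = 81.1 / (0.75 × 0.6 × 80 × 6) = 0.3755 in.
Required leg w = t_e / 0.707 = 0.5311 in → use 9/16 in.

w = 9/16 in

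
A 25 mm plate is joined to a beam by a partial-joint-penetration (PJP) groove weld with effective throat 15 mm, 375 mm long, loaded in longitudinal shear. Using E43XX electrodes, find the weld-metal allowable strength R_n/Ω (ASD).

E43XX → F_EXX = 430 MPa.
Effective throat (given) t_e = 15 mm.
A_we = 15 × 375 = 5625 mm².
F_nw = 0.6 F_EXX = 258 MPa.
R_n/Ω = (258 × 5625) / 2.0 × 10⁻³ = 725.6 kN.

R_n/Ω ≈ 726 kN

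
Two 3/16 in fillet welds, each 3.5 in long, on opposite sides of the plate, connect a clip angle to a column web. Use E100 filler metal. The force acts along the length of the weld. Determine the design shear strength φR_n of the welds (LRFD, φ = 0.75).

φR_n ≈ 41.8 kip

E100XX → F_EXX = 100 ksi.
Effective throat t_e = 0.707 × 0.1875 = 0.1326 in.
Total length L = 7 in; A_we = 0.1326 × 7 = 0.9279 in².
F_nw = 0.6 F_EXX = 0.6 × 100 = 60 ksi.
φR_n = 0.75 × 60 × 0.9279 = 41.76 kip.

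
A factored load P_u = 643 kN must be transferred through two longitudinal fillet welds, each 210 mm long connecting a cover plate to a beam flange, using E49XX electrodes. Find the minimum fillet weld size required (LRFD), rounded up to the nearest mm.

w = 10 mm

E49XX → F_EXX = 490 MPa.
Total weld length L = 420 mm.
Required throat t_e = P_u / (φ × 0.6 F_EXX × L) = 643 / (0.75 × 0.6 × 490 × 420 × 10⁻³) = 6.943 mm.
Required leg w = t_e / 0.707 = 9.821 mm → use 10 mm.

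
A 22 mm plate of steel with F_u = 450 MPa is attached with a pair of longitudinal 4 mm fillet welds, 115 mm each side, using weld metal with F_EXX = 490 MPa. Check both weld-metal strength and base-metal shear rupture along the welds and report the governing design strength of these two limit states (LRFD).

φR_n ≈ 143 kN (weld metal governs)

t_e = 0.707 × 4 = 2.828 mm; L = 230 mm.
Weld metal: φR_n = 0.75 × 0.6 × 490 × 2.828 × 230 × 10⁻³ = 143.4 kN.
Base metal (shear rupture): φR_n = 0.75 × 0.6 × 450 × 22 × 230 × 10⁻³ = 1025 kN.
Governing: weld metal.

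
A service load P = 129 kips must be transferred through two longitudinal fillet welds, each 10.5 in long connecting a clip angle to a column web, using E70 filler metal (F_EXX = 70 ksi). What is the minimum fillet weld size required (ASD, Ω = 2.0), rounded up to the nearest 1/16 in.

Total weld length L = 21 in.
Required throat t_e = P × Ω / (0.6 F_EXX × L) = 129 × 2.0 / (0.6 × 70 × 21) = 0.2925 in.
Required leg w = t_e / 0.707 = 0.4137 in → use 7/16 in.

w = 7/16 in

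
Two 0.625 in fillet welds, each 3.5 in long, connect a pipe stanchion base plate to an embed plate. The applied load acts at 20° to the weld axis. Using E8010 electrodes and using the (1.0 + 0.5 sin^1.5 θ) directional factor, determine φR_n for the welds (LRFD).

φR_n ≈ 122 kip

E80XX → F_EXX = 80 ksi.
t_e = 0.707 × 0.625 = 0.4419 in; A_we = 0.4419 × 7 = 3.093 in².
Directional factor: 1.0 + 0.5 sin^1.5(20°) = 1.1.
F_nw = 0.6 × 80 × 1.1 = 52.8 ksi.
φR_n = 0.75 × 52.8 × 3.093 = 122.5 kip.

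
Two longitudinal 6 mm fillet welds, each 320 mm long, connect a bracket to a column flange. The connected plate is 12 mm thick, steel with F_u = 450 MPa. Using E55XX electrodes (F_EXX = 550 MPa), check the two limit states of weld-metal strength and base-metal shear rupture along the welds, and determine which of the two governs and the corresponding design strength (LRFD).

φR_n ≈ 672 kN (weld metal governs)

t_e = 0.707 × 6 = 4.242 mm; L = 640 mm.
Weld metal: φR_n = 0.75 × 0.6 × 550 × 4.242 × 640 × 10⁻³ = 671.9 kN.
Base metal (shear rupture): φR_n = 0.75 × 0.6 × 450 × 12 × 640 × 10⁻³ = 1555 kN.
Governing: weld metal.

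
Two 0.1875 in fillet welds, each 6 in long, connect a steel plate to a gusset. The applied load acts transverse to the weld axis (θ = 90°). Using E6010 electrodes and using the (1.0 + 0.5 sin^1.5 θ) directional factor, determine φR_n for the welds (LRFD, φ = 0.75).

E60XX → F_EXX = 60 ksi.
t_e = 0.707 × 0.1875 = 0.1326 in; A_we = 0.1326 × 12 = 1.591 in².
Directional factor: 1.0 + 0.5 sin^1.5(90°) = 1.5.
F_nw = 0.6 × 60 × 1.5 = 54 ksi.
φR_n = 0.75 × 54 × 1.591 = 64.43 kips.

φR_n ≈ 64.4 kips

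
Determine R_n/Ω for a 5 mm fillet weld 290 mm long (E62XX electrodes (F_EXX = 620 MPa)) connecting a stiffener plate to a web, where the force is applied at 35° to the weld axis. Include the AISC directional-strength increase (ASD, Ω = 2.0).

t_e = 0.707 × 5 = 3.535 mm; A_we = 3.535 × 290 = 1025 mm².
Directional factor: 1.0 + 0.5 sin^1.5(35°) = 1.217.
F_nw = 0.6 × 620 × 1.217 = 452.8 MPa.
R_n/Ω = (452.8 × 1025) / 2.0 × 10⁻³ = 232.1 kN.

R_n/Ω ≈ 232 kN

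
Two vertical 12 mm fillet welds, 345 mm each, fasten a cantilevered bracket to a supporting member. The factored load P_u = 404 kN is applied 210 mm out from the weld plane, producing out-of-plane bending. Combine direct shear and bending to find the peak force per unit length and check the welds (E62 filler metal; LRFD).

f_max ≈ 2220 N/mm; adequate

E62XX → F_EXX = 620 MPa.
L_w = 2 × 345 = 690 mm; section modulus (unit throat) S = 2 × L²/6 = 39680 mm².
Direct shear f_v = P/L_w = 404×10³/690 = 585.5 N/mm.
Moment M = P × e = 404×10³ × 210 = 84840000 N·mm; bending f_b = M/S = 2138 N/mm.
f_max = √(f_v² + f_b²) = √(585.5² + 2138²) = 2217 N/mm.
φr_n = 0.75 × 0.6 × 620 × (0.707 × 12) = 2367 N/mm → adequate.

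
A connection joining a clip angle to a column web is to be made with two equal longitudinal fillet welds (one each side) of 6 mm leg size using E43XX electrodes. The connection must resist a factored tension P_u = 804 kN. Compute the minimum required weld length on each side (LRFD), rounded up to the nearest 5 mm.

E43XX → F_EXX = 430 MPa.
Throat t_e = 0.707 × 6 = 4.242 mm.
φr_n = 0.75 × 0.6 × 430 × 4.242 × 10⁻³ = 0.8208 kN/mm.
L_req = P_u / φr_n = 804 / 0.8208 = 979.5 mm total.
Per side: 979.5 / 2 = 489.7 mm.
Round up → use L = 490 mm on each side.

L = 490 mm on each side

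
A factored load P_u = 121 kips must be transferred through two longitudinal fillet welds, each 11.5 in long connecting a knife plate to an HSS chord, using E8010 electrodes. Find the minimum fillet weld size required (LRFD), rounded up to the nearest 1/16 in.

w = 1/4 in

E80XX → F_EXX = 80 ksi.
Total weld length L = 23 in.
Required throat t_e = P_u / (φ × 0.6 F_EXX × L) = 121 / (0.75 × 0.6 × 80 × 23) = 0.1461 in.
Required leg w = t_e / 0.707 = 0.2067 in → use 1/4 in.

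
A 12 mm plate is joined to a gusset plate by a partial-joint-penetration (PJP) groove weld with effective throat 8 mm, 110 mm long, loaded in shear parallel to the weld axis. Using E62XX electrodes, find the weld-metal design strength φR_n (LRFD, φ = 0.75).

φR_n ≈ 246 kN

E62XX → F_EXX = 620 MPa.
Effective throat (given) t_e = 8 mm.
A_we = 8 × 110 = 880 mm².
F_nw = 0.6 F_EXX = 372 MPa.
φR_n = 0.75 × 372 × 880 × 10⁻³ = 245.5 kN.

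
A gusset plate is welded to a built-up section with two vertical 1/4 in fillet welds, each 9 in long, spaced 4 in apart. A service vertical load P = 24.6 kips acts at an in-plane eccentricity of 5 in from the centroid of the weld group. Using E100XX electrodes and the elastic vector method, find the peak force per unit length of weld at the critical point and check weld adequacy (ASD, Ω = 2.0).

f_max ≈ 3.89 kip/in; adequate

E100XX → F_EXX = 100 ksi.
Total weld length L_w = 18 in. Treat welds as unit-width lines.
Polar moment about centroid: J = 2[d³/12 + d(b/2)²] = 2[9³/12 + 9×2²] = 193.5 in³.
Direct shear f_v = P/L_w = 24.6 / 18 = 1.367 kip/in (vertical).
Torsion M = P·e = 24.6 × 5 = 123 kip·in.
Critical point at (x, y) = (2, 4.5) from centroid. f_tx = M·y/J = 2.86 kip/in; f_ty = M·x/J = 1.271 kip/in.
Resultant f_max = √[f_tx² + (f_v + f_ty)²] = √[2.86² + (1.367 + 1.271)²] = 3.891 kip/in.
Capacity per unit length: r_n/Ω = (1/2.0) × 0.6 × 100 × (0.707 × 0.25) = 5.302 kip/in.
3.891 ≤ 5.302 → adequate.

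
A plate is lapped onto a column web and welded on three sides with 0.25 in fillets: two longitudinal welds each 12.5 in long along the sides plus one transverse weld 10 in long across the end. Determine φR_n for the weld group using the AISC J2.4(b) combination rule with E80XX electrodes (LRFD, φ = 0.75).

φR_n ≈ 231 kips

E80XX → F_EXX = 80 ksi.
t_e = 0.707 × 0.25 = 0.1767 in.
R_nwl = 0.6 × 80 × 0.1767 × 25 = 212.1 kips (longitudinal, 2 welds).
R_nwt = 0.6 × 80 × 0.1767 × 10 = 84.84 kips (transverse, base value).
(i) R_nwl + R_nwt = 296.9 kips; (ii) 0.85 R_nwl + 1.5 R_nwt = 307.5 kips.
R_n = max = 307.5 kips [governs: (ii)]; φR_n = 230.7 kips.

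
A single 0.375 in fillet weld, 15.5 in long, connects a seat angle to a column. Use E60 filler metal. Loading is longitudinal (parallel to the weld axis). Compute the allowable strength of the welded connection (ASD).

E60XX → F_EXX = 60 ksi.
Effective throat t_e = 0.707 × 0.375 = 0.2651 in.
Total length L = 15.5 in; A_we = 0.2651 × 15.5 = 4.109 in².
F_nw = 0.6 F_EXX = 0.6 × 60 = 36 ksi.
R_n = 36 × 4.109 = 147.9 kips; R_n/Ω = 147.9/2.0 = 73.97 kips.

R_n/Ω ≈ 74 kips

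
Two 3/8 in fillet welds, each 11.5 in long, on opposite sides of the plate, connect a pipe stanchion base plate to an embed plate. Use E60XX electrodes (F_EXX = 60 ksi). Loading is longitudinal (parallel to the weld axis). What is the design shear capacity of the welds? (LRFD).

φR_n ≈ 165 kip

Effective throat t_e = 0.707 × 0.375 = 0.2651 in.
Total length L = 23 in; A_we = 0.2651 × 23 = 6.098 in².
F_nw = 0.6 F_EXX = 0.6 × 60 = 36 ksi.
φR_n = 0.75 × 36 × 6.098 = 164.6 kip.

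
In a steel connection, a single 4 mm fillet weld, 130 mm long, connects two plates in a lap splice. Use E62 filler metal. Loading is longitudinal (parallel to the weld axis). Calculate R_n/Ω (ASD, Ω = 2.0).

E62XX → F_EXX = 620 MPa.
Effective throat t_e = 0.707 × 4 = 2.828 mm.
Total length L = 130 mm; A_we = 2.828 × 130 = 367.6 mm².
F_nw = 0.6 F_EXX = 0.6 × 620 = 372 MPa.
R_n = 372 × 367.6 × 10⁻³ = 136.8 kN; R_n/Ω = 136.8/2.0 = 68.38 kN.

R_n/Ω ≈ 68.4 kN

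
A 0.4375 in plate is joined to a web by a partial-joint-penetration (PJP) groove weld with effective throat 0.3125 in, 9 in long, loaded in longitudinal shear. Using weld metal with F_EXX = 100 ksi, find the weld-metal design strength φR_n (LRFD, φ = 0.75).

Effective throat (given) t_e = 0.3125 in.
A_we = 0.3125 × 9 = 2.812 in².
F_nw = 0.6 F_EXX = 60 ksi.
φR_n = 0.75 × 60 × 2.812 = 126.6 kip.

φR_n ≈ 127 kip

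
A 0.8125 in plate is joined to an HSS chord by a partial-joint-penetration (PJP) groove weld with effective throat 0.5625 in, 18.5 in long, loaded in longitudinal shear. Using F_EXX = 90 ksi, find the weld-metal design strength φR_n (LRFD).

Effective throat (given) t_e = 0.5625 in.
A_we = 0.5625 × 18.5 = 10.41 in².
F_nw = 0.6 F_EXX = 54 ksi.
φR_n = 0.75 × 54 × 10.41 = 421.5 kip.

φR_n ≈ 421 kip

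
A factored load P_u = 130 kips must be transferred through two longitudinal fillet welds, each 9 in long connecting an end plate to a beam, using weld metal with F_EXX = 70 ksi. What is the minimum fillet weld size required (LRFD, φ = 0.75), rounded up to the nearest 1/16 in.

w = 3/8 in

Total weld length L = 18 in.
Required throat t_e = P_u / (φ × 0.6 F_EXX × L) = 130 / (0.75 × 0.6 × 70 × 18) = 0.2293 in.
Required leg w = t_e / 0.707 = 0.3243 in → use 3/8 in.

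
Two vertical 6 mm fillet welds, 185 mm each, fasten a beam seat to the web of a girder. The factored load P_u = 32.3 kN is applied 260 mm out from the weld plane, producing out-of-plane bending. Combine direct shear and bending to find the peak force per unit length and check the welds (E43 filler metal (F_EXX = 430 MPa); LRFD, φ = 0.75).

L_w = 2 × 185 = 370 mm; section modulus (unit throat) S = 2 × L²/6 = 11410 mm².
Direct shear f_v = P/L_w = 32.3×10³/370 = 87.3 N/mm.
Moment M = P × e = 32.3×10³ × 260 = 8398000 N·mm; bending f_b = M/S = 736.1 N/mm.
f_max = √(f_v² + f_b²) = √(87.3² + 736.1²) = 741.3 N/mm.
φr_n = 0.75 × 0.6 × 430 × (0.707 × 6) = 820.8 N/mm → adequate.

f_max ≈ 741 N/mm; adequate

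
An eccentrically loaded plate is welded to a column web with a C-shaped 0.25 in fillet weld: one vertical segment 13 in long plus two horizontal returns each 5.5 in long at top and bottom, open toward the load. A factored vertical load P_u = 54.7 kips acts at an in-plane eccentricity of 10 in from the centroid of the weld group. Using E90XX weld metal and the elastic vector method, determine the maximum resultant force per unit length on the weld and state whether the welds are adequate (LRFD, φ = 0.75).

E90XX → F_EXX = 90 ksi.
Total weld length L_w = 24 in. Treat welds as unit-width lines.
Centroid: x̄ = 2×5.5×2.75 / 24 = 1.26 in from the vertical weld.
Polar moment about centroid: J = I_x + I_y = [13³/12 + 2×5.5×6.5²] + [13×1.26² + 2(5.5³/12 + 5.5×1.49²)] = 720.6 in³.
Direct shear f_v = P/L_w = 54.7 / 24 = 2.279 kip/in (vertical).
Torsion M = P·e = 54.7 × 10 = 547 kip·in.
Critical point at (x, y) = (4.24, 6.5) from centroid. f_tx = M·y/J = 4.934 kip/in; f_ty = M·x/J = 3.218 kip/in.
Resultant f_max = √[f_tx² + (f_v + f_ty)²] = √[4.934² + (2.279 + 3.218)²] = 7.387 kip/in.
Capacity per unit length: φr_n = 0.75 × 0.6 × 90 × (0.707 × 0.25) = 7.158 kip/in.
7.387 > 7.158 → NOT adequate.

f_max ≈ 7.39 kip/in; NOT adequate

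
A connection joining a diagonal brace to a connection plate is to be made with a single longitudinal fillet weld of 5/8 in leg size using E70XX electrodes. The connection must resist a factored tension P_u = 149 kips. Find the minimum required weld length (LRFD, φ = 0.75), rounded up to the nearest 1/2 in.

E70XX → F_EXX = 70 ksi.
Throat t_e = 0.707 × 0.625 = 0.4419 in.
φr_n = 0.75 × 0.6 × 70 × 0.4419 = 13.92 kips/in.
L_req = P_u / φr_n = 149 / 13.92 = 10.7 in total.
Round up → use L = 11 in.

L = 11 in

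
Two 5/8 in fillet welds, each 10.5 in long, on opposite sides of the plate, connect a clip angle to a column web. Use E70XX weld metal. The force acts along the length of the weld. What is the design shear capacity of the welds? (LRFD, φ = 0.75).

φR_n ≈ 292 kips

E70XX → F_EXX = 70 ksi.
Effective throat t_e = 0.707 × 0.625 = 0.4419 in.
Total length L = 21 in; A_we = 0.4419 × 21 = 9.279 in².
F_nw = 0.6 F_EXX = 0.6 × 70 = 42 ksi.
φR_n = 0.75 × 42 × 9.279 = 292.3 kips.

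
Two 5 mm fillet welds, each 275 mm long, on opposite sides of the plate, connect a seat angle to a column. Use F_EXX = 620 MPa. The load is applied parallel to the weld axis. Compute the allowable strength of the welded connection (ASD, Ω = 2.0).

R_n/Ω ≈ 362 kN

Effective throat t_e = 0.707 × 5 = 3.535 mm.
Total length L = 550 mm; A_we = 3.535 × 550 = 1944 mm².
F_nw = 0.6 F_EXX = 0.6 × 620 = 372 MPa.
R_n = 372 × 1944 × 10⁻³ = 723.3 kN; R_n/Ω = 723.3/2.0 = 361.6 kN.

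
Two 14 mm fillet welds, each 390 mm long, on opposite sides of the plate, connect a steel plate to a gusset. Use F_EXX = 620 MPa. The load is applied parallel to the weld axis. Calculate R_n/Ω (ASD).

Effective throat t_e = 0.707 × 14 = 9.898 mm.
Total length L = 780 mm; A_we = 9.898 × 780 = 7720 mm².
F_nw = 0.6 F_EXX = 0.6 × 620 = 372 MPa.
R_n = 372 × 7720 × 10⁻³ = 2872 kN; R_n/Ω = 2872/2.0 = 1436 kN.

R_n/Ω ≈ 1440 kN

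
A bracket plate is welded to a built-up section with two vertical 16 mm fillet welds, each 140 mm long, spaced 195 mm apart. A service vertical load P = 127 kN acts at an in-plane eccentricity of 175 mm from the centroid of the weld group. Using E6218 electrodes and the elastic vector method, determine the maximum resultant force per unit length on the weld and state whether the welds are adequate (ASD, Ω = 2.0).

f_max ≈ 1250 N/mm; adequate

E62XX → F_EXX = 620 MPa.
Total weld length L_w = 280 mm. Treat welds as unit-width lines.
Polar moment about centroid: J = 2[d³/12 + d(b/2)²] = 2[140³/12 + 140×97.5²] = 3119000 mm³.
Direct shear f_v = P/L_w = 127×10³ / 280 = 453.6 N/mm (vertical).
Torsion M = P·e = 127×10³ × 175 = 22225000 N·mm.
Critical point at (x, y) = (97.5, 70) from centroid. f_tx = M·y/J = 498.8 N/mm; f_ty = M·x/J = 694.7 N/mm.
Resultant f_max = √[f_tx² + (f_v + f_ty)²] = √[498.8² + (453.6 + 694.7)²] = 1252 N/mm.
Capacity per unit length: r_n/Ω = (1/2.0) × 0.6 × 620 × (0.707 × 16) = 2104 N/mm.
1252 ≤ 2104 → adequate.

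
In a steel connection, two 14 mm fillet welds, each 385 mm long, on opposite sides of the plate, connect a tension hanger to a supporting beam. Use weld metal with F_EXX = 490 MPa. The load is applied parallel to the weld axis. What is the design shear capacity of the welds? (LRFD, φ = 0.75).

φR_n ≈ 1680 kN

Effective throat t_e = 0.707 × 14 = 9.898 mm.
Total length L = 770 mm; A_we = 9.898 × 770 = 7621 mm².
F_nw = 0.6 F_EXX = 0.6 × 490 = 294 MPa.
φR_n = 0.75 × 294 × 7621 × 10⁻³ = 1681 kN.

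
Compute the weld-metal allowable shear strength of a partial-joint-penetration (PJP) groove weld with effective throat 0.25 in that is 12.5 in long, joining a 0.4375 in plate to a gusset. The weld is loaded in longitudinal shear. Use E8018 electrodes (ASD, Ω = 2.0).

R_n/Ω ≈ 75 kip

E80XX → F_EXX = 80 ksi.
Effective throat (given) t_e = 0.25 in.
A_we = 0.25 × 12.5 = 3.125 in².
F_nw = 0.6 F_EXX = 48 ksi.
R_n/Ω = (48 × 3.125) / 2.0 = 75 kip.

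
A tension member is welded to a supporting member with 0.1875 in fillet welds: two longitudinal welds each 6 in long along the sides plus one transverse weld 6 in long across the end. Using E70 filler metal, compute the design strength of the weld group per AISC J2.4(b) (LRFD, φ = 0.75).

E70XX → F_EXX = 70 ksi.
t_e = 0.707 × 0.1875 = 0.1326 in.
R_nwl = 0.6 × 70 × 0.1326 × 12 = 66.81 kip (longitudinal, 2 welds).
R_nwt = 0.6 × 70 × 0.1326 × 6 = 33.41 kip (transverse, base value).
(i) R_nwl + R_nwt = 100.2 kip; (ii) 0.85 R_nwl + 1.5 R_nwt = 106.9 kip.
R_n = max = 106.9 kip [governs: (ii)]; φR_n = 80.17 kip.

φR_n ≈ 80.2 kip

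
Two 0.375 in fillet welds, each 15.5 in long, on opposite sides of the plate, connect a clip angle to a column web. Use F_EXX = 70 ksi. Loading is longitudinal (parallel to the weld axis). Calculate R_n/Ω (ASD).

Effective throat t_e = 0.707 × 0.375 = 0.2651 in.
Total length L = 31 in; A_we = 0.2651 × 31 = 8.219 in².
F_nw = 0.6 F_EXX = 0.6 × 70 = 42 ksi.
R_n = 42 × 8.219 = 345.2 kips; R_n/Ω = 345.2/2.0 = 172.6 kips.

R_n/Ω ≈ 173 kips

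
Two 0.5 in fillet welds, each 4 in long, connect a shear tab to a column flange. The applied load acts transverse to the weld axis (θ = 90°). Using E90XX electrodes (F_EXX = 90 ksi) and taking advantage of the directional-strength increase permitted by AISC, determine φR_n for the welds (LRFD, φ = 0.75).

t_e = 0.707 × 0.5 = 0.3535 in; A_we = 0.3535 × 8 = 2.828 in².
Directional factor: 1.0 + 0.5 sin^1.5(90°) = 1.5.
F_nw = 0.6 × 90 × 1.5 = 81 ksi.
φR_n = 0.75 × 81 × 2.828 = 171.8 kip.

φR_n ≈ 172 kip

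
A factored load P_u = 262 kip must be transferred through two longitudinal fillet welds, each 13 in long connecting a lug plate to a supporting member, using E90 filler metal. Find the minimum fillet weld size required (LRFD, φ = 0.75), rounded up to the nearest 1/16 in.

w = 3/8 in

E90XX → F_EXX = 90 ksi.
Total weld length L = 26 in.
Required throat t_e = P_u / (φ × 0.6 F_EXX × L) = 262 / (0.75 × 0.6 × 90 × 26) = 0.2488 in.
Required leg w = t_e / 0.707 = 0.3519 in → use 3/8 in.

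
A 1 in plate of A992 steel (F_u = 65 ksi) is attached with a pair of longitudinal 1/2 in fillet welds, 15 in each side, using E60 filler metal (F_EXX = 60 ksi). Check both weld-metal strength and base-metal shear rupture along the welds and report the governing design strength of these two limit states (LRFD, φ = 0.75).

φR_n ≈ 286 kip (weld metal governs)

t_e = 0.707 × 0.5 = 0.3535 in; L = 30 in.
Weld metal: φR_n = 0.75 × 0.6 × 60 × 0.3535 × 30 = 286.3 kip.
Base metal (shear rupture): φR_n = 0.75 × 0.6 × 65 × 1 × 30 = 877.5 kip.
Governing: weld metal.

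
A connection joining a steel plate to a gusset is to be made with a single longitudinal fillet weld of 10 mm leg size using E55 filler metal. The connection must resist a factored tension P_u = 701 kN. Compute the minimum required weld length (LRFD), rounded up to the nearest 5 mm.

E55XX → F_EXX = 550 MPa.
Throat t_e = 0.707 × 10 = 7.07 mm.
φr_n = 0.75 × 0.6 × 550 × 7.07 × 10⁻³ = 1.75 kN/mm.
L_req = P_u / φr_n = 701 / 1.75 = 400.6 mm total.
Round up → use L = 405 mm.

L = 405 mm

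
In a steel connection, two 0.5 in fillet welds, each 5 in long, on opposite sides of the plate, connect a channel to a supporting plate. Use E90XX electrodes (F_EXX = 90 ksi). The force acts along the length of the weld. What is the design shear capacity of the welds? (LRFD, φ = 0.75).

φR_n ≈ 143 kips

Effective throat t_e = 0.707 × 0.5 = 0.3535 in.
Total length L = 10 in; A_we = 0.3535 × 10 = 3.535 in².
F_nw = 0.6 F_EXX = 0.6 × 90 = 54 ksi.
φR_n = 0.75 × 54 × 3.535 = 143.2 kips.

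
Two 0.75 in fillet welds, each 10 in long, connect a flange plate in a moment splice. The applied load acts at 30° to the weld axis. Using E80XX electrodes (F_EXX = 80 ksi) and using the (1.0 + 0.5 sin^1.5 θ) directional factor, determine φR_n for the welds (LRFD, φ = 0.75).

t_e = 0.707 × 0.75 = 0.5302 in; A_we = 0.5302 × 20 = 10.61 in².
Directional factor: 1.0 + 0.5 sin^1.5(30°) = 1.177.
F_nw = 0.6 × 80 × 1.177 = 56.49 ksi.
φR_n = 0.75 × 56.49 × 10.61 = 449.3 kips.

φR_n ≈ 449 kips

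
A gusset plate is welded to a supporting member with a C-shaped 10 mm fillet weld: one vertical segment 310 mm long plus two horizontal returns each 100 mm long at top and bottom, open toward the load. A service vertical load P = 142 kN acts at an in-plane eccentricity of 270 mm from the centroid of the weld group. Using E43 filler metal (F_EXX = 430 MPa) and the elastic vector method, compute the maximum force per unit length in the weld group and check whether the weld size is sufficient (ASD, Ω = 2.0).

Total weld length L_w = 510 mm. Treat welds as unit-width lines.
Centroid: x̄ = 2×100×50 / 510 = 19.61 mm from the vertical weld.
Polar moment about centroid: J = I_x + I_y = [310³/12 + 2×100×155²] + [310×19.61² + 2(100³/12 + 100×30.39²)] = 7758000 mm³.
Direct shear f_v = P/L_w = 142×10³ / 510 = 278.4 N/mm (vertical).
Torsion M = P·e = 142×10³ × 270 = 38340000 N·mm.
Critical point at (x, y) = (80.39, 155) from centroid. f_tx = M·y/J = 766 N/mm; f_ty = M·x/J = 397.3 N/mm.
Resultant f_max = √[f_tx² + (f_v + f_ty)²] = √[766² + (278.4 + 397.3)²] = 1021 N/mm.
Capacity per unit length: r_n/Ω = (1/2.0) × 0.6 × 430 × (0.707 × 10) = 912 N/mm.
1021 > 912 → NOT adequate.

f_max ≈ 1020 N/mm; NOT adequate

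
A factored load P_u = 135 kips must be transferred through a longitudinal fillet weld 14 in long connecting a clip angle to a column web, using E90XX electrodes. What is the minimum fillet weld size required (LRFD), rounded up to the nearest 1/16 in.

E90XX → F_EXX = 90 ksi.
Total weld length L = 14 in.
Required throat t_e = P_u / (φ × 0.6 F_EXX × L) = 135 / (0.75 × 0.6 × 90 × 14) = 0.2381 in.
Required leg w = t_e / 0.707 = 0.3368 in → use 3/8 in.

w = 3/8 in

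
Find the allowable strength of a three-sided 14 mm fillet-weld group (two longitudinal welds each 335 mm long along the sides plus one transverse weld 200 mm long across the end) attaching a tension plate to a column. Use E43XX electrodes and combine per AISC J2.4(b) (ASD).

E43XX → F_EXX = 430 MPa.
t_e = 0.707 × 14 = 9.898 mm.
R_nwl = 0.6 × 430 × 9.898 × 670 × 10⁻³ = 1711 kN (longitudinal, 2 welds).
R_nwt = 0.6 × 430 × 9.898 × 200 × 10⁻³ = 510.7 kN (transverse, base value).
(i) R_nwl + R_nwt = 2222 kN; (ii) 0.85 R_nwl + 1.5 R_nwt = 2220 kN.
R_n = max = 2222 kN [governs: (i)]; R_n/Ω = 1111 kN.

R_n/Ω ≈ 1110 kN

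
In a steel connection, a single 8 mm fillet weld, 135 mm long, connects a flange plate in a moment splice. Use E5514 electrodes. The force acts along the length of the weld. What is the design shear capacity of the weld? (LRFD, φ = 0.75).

E55XX → F_EXX = 550 MPa.
Effective throat t_e = 0.707 × 8 = 5.656 mm.
Total length L = 135 mm; A_we = 5.656 × 135 = 763.6 mm².
F_nw = 0.6 F_EXX = 0.6 × 550 = 330 MPa.
φR_n = 0.75 × 330 × 763.6 × 10⁻³ = 189 kN.

φR_n ≈ 189 kN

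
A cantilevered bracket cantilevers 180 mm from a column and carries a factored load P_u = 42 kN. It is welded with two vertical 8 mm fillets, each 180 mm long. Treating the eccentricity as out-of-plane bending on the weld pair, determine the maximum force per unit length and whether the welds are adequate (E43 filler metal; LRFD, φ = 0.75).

f_max ≈ 710 N/mm; adequate

E43XX → F_EXX = 430 MPa.
L_w = 2 × 180 = 360 mm; section modulus (unit throat) S = 2 × L²/6 = 10800 mm².
Direct shear f_v = P/L_w = 42×10³/360 = 116.7 N/mm.
Moment M = P × e = 42×10³ × 180 = 7560000 N·mm; bending f_b = M/S = 700 N/mm.
f_max = √(f_v² + f_b²) = √(116.7² + 700²) = 709.7 N/mm.
φr_n = 0.75 × 0.6 × 430 × (0.707 × 8) = 1094 N/mm → adequate.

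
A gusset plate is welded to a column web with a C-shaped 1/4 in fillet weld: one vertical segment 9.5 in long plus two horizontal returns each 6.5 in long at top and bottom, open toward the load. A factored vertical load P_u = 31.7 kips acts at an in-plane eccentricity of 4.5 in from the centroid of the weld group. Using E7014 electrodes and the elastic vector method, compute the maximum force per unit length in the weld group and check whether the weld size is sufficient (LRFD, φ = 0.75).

f_max ≈ 3.17 kip/in; adequate

E70XX → F_EXX = 70 ksi.
Total weld length L_w = 22.5 in. Treat welds as unit-width lines.
Centroid: x̄ = 2×6.5×3.25 / 22.5 = 1.878 in from the vertical weld.
Polar moment about centroid: J = I_x + I_y = [9.5³/12 + 2×6.5×4.75²] + [9.5×1.878² + 2(6.5³/12 + 6.5×1.372²)] = 468.5 in³.
Direct shear f_v = P/L_w = 31.7 / 22.5 = 1.409 kip/in (vertical).
Torsion M = P·e = 31.7 × 4.5 = 142.65 kip·in.
Critical point at (x, y) = (4.622, 4.75) from centroid. f_tx = M·y/J = 1.446 kip/in; f_ty = M·x/J = 1.407 kip/in.
Resultant f_max = √[f_tx² + (f_v + f_ty)²] = √[1.446² + (1.409 + 1.407)²] = 3.166 kip/in.
Capacity per unit length: φr_n = 0.75 × 0.6 × 70 × (0.707 × 0.25) = 5.568 kip/in.
3.166 ≤ 5.568 → adequate.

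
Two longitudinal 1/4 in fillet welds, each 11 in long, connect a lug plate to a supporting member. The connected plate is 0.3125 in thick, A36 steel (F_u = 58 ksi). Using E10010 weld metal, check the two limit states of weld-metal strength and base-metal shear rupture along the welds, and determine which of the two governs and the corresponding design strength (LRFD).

E100XX → F_EXX = 100 ksi.
t_e = 0.707 × 0.25 = 0.1767 in; L = 22 in.
Weld metal: φR_n = 0.75 × 0.6 × 100 × 0.1767 × 22 = 175 kips.
Base metal (shear rupture): φR_n = 0.75 × 0.6 × 58 × 0.3125 × 22 = 179.4 kips.
Governing: weld metal.

φR_n ≈ 175 kips (weld metal governs)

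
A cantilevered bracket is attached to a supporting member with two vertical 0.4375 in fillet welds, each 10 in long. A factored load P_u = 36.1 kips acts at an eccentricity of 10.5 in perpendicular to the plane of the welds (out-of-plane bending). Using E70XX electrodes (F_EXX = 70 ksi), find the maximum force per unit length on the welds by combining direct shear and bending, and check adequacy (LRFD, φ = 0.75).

f_max ≈ 11.5 kip/in; NOT adequate

L_w = 2 × 10 = 20 in; section modulus (unit throat) S = 2 × L²/6 = 33.33 in².
Direct shear f_v = P/L_w = 36.1/20 = 1.805 kip/in.
Moment M = P × e = 36.1 × 10.5 = 379.05 kip·in; bending f_b = M/S = 11.37 kip/in.
f_max = √(f_v² + f_b²) = √(1.805² + 11.37²) = 11.51 kip/in.
φr_n = 0.75 × 0.6 × 70 × (0.707 × 0.4375) = 9.743 kip/in → NOT adequate.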